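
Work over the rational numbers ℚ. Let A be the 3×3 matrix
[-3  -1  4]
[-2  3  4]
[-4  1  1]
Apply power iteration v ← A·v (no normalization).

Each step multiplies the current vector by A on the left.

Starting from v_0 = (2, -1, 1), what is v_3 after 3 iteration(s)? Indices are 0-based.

v_0 = (2, -1, 1).
v_1 = A·v_0 = (-1, -3, -8).
v_2 = A·v_1 = (-26, -39, -7).
v_3 = A·v_2 = (89, -93, 58).

v_3 = (89, -93, 58)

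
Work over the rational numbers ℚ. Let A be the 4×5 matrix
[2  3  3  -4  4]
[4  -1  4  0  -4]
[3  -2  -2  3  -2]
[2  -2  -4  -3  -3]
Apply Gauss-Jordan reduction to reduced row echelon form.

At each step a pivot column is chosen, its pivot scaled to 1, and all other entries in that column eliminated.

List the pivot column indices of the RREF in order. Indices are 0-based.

pivot columns: 0, 1, 2, 3

[1] R0 /= 2  ⇒  (1, 3/2, 3/2, -2, 2)
     R1 -= 4·R0  ⇒  (0, -7, -2, 8, -12)
     R2 -= 3·R0  ⇒  (0, -13/2, -13/2, 9, -8)
     R3 -= 2·R0  ⇒  (0, -5, -7, 1, -7)
[2] R1 /= -7  ⇒  (0, 1, 2/7, -8/7, 12/7)
     R0 -= 3/2·R1  ⇒  (1, 0, 15/14, -2/7, -4/7)
     R2 -= -13/2·R1  ⇒  (0, 0, -65/14, 11/7, 22/7)
     R3 -= -5·R1  ⇒  (0, 0, -39/7, -33/7, 11/7)
[3] R2 /= -65/14  ⇒  (0, 0, 1, -22/65, -44/65)
     R0 -= 15/14·R2  ⇒  (1, 0, 0, 1/13, 2/13)
     R1 -= 2/7·R2  ⇒  (0, 1, 0, -68/65, 124/65)
     R3 -= -39/7·R2  ⇒  (0, 0, 0, -33/5, -11/5)
[4] R3 /= -33/5  ⇒  (0, 0, 0, 1, 1/3)
     R0 -= 1/13·R3  ⇒  (1, 0, 0, 0, 5/39)
     R1 -= -68/65·R3  ⇒  (0, 1, 0, 0, 88/39)
     R2 -= -22/65·R3  ⇒  (0, 0, 1, 0, -22/39)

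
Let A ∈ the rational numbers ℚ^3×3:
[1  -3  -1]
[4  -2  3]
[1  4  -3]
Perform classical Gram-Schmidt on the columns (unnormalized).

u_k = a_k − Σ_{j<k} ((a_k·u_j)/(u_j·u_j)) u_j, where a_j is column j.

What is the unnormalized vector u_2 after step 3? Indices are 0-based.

Step 1: u_0 = a_0 = (1, 4, 1).
Step 2: u_1 = a_1 − (-7/18)·u_0 = (-47/18, -4/9, 79/18).
Step 3: u_2 = a_2 − (4/9)·u_0 − (-214/473)·u_1 = (-1242/473, 483/473, -690/473).

u_2 = (-1242/473, 483/473, -690/473)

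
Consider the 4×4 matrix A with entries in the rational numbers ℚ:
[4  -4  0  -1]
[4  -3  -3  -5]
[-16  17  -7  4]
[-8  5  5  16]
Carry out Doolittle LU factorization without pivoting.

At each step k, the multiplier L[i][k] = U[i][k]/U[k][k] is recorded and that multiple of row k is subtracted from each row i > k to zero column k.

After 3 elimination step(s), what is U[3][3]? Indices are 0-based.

[col 0] pivot 4
  R1 -= 1*R0 → (0, 1, -3, -4)  (L[1][0] := 1)
  R2 -= -4*R0 → (0, 1, -7, 0)  (L[2][0] := -4)
  R3 -= -2*R0 → (0, -3, 5, 14)  (L[3][0] := -2)
[col 1] pivot 1
  R2 -= 1*R1 → (0, 0, -4, 4)  (L[2][1] := 1)
  R3 -= -3*R1 → (0, 0, -4, 2)  (L[3][1] := -3)
[col 2] pivot -4
  R3 -= 1*R2 → (0, 0, 0, -2)  (L[3][2] := 1)

U[3][3] = -2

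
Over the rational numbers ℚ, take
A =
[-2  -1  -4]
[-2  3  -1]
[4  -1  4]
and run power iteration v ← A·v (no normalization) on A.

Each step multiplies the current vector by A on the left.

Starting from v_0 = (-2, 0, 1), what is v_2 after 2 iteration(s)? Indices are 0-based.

v_2 = (13, 13, -19)

v_0 = (-2, 0, 1).
v_1 = A·v_0 = (0, 3, -4).
v_2 = A·v_1 = (13, 13, -19).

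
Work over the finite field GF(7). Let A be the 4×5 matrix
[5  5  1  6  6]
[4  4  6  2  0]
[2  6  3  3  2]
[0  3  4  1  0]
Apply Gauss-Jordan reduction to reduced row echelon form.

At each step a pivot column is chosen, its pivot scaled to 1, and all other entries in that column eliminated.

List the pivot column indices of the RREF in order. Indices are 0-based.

pivot columns: 0, 1, 2, 3

[1] R0 /= 5  ⇒  (1, 1, 3, 4, 4)
     R1 -= 4·R0  ⇒  (0, 0, 1, 0, 5)
     R2 -= 2·R0  ⇒  (0, 4, 4, 2, 1)
[2] R1 <-> R2
[2] R1 /= 4  ⇒  (0, 1, 1, 4, 2)
     R0 -= 1·R1  ⇒  (1, 0, 2, 0, 2)
     R3 -= 3·R1  ⇒  (0, 0, 1, 3, 1)
[3] R2 /= 1  ⇒  (0, 0, 1, 0, 5)
     R0 -= 2·R2  ⇒  (1, 0, 0, 0, 6)
     R1 -= 1·R2  ⇒  (0, 1, 0, 4, 4)
     R3 -= 1·R2  ⇒  (0, 0, 0, 3, 3)
[4] R3 /= 3  ⇒  (0, 0, 0, 1, 1)
     R1 -= 4·R3  ⇒  (0, 1, 0, 0, 0)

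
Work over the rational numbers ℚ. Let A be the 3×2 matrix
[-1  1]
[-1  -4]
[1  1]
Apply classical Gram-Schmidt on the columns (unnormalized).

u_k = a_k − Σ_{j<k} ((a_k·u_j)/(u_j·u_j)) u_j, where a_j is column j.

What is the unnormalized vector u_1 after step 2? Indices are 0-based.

u_1 = (7/3, -8/3, -1/3)

Step 1: u_0 = a_0 = (-1, -1, 1).
Step 2: u_1 = a_1 − (4/3)·u_0 = (7/3, -8/3, -1/3).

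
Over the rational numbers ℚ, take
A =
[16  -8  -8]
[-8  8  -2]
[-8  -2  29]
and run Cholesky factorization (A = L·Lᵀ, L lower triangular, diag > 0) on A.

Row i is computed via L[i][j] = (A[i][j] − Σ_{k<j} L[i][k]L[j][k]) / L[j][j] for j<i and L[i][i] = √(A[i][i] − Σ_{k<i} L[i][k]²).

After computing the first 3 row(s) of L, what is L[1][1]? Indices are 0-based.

L[1][1] = 2

Step 1: L[0][0] = √(16) = 4.
  L[1][0] = (-8) / L[0][0] = -2.
Step 2: L[1][1] = √(4) = 2.
  L[2][0] = (-8) / L[0][0] = -2.
  L[2][1] = (-6) / L[1][1] = -3.
Step 3: L[2][2] = √(16) = 4.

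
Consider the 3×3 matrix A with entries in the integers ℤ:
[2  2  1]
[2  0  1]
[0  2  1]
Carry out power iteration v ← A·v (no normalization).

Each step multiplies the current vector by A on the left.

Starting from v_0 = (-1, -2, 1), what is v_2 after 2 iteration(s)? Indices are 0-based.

v_2 = (-15, -13, -5)

v_0 = (-1, -2, 1).
v_1 = A·v_0 = (-5, -1, -3).
v_2 = A·v_1 = (-15, -13, -5).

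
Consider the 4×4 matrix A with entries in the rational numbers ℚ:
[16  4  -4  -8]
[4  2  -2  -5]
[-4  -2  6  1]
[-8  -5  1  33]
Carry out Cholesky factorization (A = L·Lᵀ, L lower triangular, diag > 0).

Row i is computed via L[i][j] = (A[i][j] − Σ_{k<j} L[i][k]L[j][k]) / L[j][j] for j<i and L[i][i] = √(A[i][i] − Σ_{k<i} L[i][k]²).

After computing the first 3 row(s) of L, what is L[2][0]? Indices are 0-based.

L[2][0] = -1

Step 1: L[0][0] = √(16) = 4.
  L[1][0] = (4) / L[0][0] = 1.
Step 2: L[1][1] = √(1) = 1.
  L[2][0] = (-4) / L[0][0] = -1.
  L[2][1] = (-1) / L[1][1] = -1.
Step 3: L[2][2] = √(4) = 2.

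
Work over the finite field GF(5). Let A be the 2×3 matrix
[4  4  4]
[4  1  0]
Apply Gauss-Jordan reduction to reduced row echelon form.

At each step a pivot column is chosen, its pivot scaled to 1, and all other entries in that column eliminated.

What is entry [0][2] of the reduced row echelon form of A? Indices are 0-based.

[1] R0 /= 4  ⇒  (1, 1, 1)
     R1 -= 4·R0  ⇒  (0, 2, 1)
[2] R1 /= 2  ⇒  (0, 1, 3)
     R0 -= 1·R1  ⇒  (1, 0, 3)

M[0][2] = 3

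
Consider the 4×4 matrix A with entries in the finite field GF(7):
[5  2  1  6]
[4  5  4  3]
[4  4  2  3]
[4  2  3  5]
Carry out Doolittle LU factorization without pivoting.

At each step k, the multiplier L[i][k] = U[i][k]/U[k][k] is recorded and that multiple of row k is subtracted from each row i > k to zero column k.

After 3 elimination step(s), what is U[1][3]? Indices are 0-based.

U[1][3] = 1

[col 0] pivot 5
  R1 -= 5*R0 → (0, 2, 6, 1)  (L[1][0] := 5)
  R2 -= 5*R0 → (0, 1, 4, 1)  (L[2][0] := 5)
  R3 -= 5*R0 → (0, 6, 5, 3)  (L[3][0] := 5)
[col 1] pivot 2
  R2 -= 4*R1 → (0, 0, 1, 4)  (L[2][1] := 4)
  R3 -= 3*R1 → (0, 0, 1, 0)  (L[3][1] := 3)
[col 2] pivot 1
  R3 -= 1*R2 → (0, 0, 0, 3)  (L[3][2] := 1)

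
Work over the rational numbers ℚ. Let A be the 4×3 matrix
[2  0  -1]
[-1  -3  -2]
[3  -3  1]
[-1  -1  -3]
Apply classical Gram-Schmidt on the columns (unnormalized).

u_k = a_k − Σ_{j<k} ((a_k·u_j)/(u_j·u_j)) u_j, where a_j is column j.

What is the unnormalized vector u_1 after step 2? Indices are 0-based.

u_1 = (2/3, -10/3, -2, -4/3)

Step 1: u_0 = a_0 = (2, -1, 3, -1).
Step 2: u_1 = a_1 − (-1/3)·u_0 = (2/3, -10/3, -2, -4/3).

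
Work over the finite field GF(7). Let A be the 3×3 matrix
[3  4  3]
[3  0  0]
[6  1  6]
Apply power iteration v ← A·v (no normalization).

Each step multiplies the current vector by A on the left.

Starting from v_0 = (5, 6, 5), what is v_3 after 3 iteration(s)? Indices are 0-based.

v_0 = (5, 6, 5).
v_1 = A·v_0 = (5, 1, 3).
v_2 = A·v_1 = (0, 1, 0).
v_3 = A·v_2 = (4, 0, 1).

v_3 = (4, 0, 1)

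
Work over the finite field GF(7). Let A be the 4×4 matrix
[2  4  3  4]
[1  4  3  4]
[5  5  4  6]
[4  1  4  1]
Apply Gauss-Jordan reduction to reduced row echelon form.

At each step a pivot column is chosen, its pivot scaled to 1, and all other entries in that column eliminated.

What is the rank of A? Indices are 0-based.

pivot(0,0)=2: scale R0 → (1, 2, 5, 2)
  clear (1,0): R1 −= (1)R0 → (0, 2, 5, 2)
  clear (2,0): R2 −= (5)R0 → (0, 2, 0, 3)
  clear (3,0): R3 −= (4)R0 → (0, 0, 5, 0)
pivot(1,1)=2: scale R1 → (0, 1, 6, 1)
  clear (0,1): R0 −= (2)R1 → (1, 0, 0, 0)
  clear (2,1): R2 −= (2)R1 → (0, 0, 2, 1)
pivot(2,2)=2: scale R2 → (0, 0, 1, 4)
  clear (1,2): R1 −= (6)R2 → (0, 1, 0, 5)
  clear (3,2): R3 −= (5)R2 → (0, 0, 0, 1)
pivot(3,3)=1: scale R3 → (0, 0, 0, 1)
  clear (1,3): R1 −= (5)R3 → (0, 1, 0, 0)
  clear (2,3): R2 −= (4)R3 → (0, 0, 1, 0)

rank = 4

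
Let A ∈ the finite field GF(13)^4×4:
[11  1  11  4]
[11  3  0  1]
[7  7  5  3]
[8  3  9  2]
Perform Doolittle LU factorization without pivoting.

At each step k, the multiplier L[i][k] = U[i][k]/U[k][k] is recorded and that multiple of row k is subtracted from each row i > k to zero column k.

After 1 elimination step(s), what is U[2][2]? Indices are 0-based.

U[2][2] = 11

Step 1: pivot at (0,0) is 11.
  row1 ← row1 − (1)·row0  ⇒  L[1][0]=1, U row1=(0, 2, 2, 10)
  row2 ← row2 − (3)·row0  ⇒  L[2][0]=3, U row2=(0, 4, 11, 4)
  row3 ← row3 − (9)·row0  ⇒  L[3][0]=9, U row3=(0, 7, 1, 5)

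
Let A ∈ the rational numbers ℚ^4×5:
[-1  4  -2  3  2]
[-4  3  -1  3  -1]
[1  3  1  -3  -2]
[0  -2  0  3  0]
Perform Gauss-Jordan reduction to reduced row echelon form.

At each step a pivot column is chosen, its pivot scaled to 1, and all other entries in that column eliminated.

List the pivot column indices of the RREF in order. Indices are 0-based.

pivot columns: 0, 1, 2, 3

pivot(0,0)=-1: scale R0 → (1, -4, 2, -3, -2)
  clear (1,0): R1 −= (-4)R0 → (0, -13, 7, -9, -9)
  clear (2,0): R2 −= (1)R0 → (0, 7, -1, 0, 0)
pivot(1,1)=-13: scale R1 → (0, 1, -7/13, 9/13, 9/13)
  clear (0,1): R0 −= (-4)R1 → (1, 0, -2/13, -3/13, 10/13)
  clear (2,1): R2 −= (7)R1 → (0, 0, 36/13, -63/13, -63/13)
  clear (3,1): R3 −= (-2)R1 → (0, 0, -14/13, 57/13, 18/13)
pivot(2,2)=36/13: scale R2 → (0, 0, 1, -7/4, -7/4)
  clear (0,2): R0 −= (-2/13)R2 → (1, 0, 0, -1/2, 1/2)
  clear (1,2): R1 −= (-7/13)R2 → (0, 1, 0, -1/4, -1/4)
  clear (3,2): R3 −= (-14/13)R2 → (0, 0, 0, 5/2, -1/2)
pivot(3,3)=5/2: scale R3 → (0, 0, 0, 1, -1/5)
  clear (0,3): R0 −= (-1/2)R3 → (1, 0, 0, 0, 2/5)
  clear (1,3): R1 −= (-1/4)R3 → (0, 1, 0, 0, -3/10)
  clear (2,3): R2 −= (-7/4)R3 → (0, 0, 1, 0, -21/10)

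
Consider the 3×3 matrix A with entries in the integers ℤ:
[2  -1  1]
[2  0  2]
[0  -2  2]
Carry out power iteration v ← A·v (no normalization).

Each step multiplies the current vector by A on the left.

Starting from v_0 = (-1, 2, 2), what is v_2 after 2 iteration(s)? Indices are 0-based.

v_0 = (-1, 2, 2).
v_1 = A·v_0 = (-2, 2, 0).
v_2 = A·v_1 = (-6, -4, -4).

v_2 = (-6, -4, -4)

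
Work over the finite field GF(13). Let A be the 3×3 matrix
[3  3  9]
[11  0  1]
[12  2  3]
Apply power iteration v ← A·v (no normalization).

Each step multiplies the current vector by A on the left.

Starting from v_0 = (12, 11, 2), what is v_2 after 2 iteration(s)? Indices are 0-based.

v_0 = (12, 11, 2).
v_1 = A·v_0 = (9, 4, 3).
v_2 = A·v_1 = (1, 11, 8).

v_2 = (1, 11, 8)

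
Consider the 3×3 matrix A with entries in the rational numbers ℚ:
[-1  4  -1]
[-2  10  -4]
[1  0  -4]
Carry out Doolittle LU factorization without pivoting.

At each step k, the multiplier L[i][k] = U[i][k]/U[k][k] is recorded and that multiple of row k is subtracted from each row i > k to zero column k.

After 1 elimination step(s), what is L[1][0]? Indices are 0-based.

L[1][0] = 2

k=0: U[0][0]=-1
  eliminate (1,0): mult=2, new row 1: (0, 2, -2); set L[1][0]=2
  eliminate (2,0): mult=-1, new row 2: (0, 4, -5); set L[2][0]=-1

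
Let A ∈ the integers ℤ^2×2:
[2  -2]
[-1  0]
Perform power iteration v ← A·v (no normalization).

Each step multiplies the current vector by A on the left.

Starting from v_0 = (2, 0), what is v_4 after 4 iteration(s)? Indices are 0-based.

v_0 = (2, 0).
v_1 = A·v_0 = (4, -2).
v_2 = A·v_1 = (12, -4).
v_3 = A·v_2 = (32, -12).
v_4 = A·v_3 = (88, -32).

v_4 = (88, -32)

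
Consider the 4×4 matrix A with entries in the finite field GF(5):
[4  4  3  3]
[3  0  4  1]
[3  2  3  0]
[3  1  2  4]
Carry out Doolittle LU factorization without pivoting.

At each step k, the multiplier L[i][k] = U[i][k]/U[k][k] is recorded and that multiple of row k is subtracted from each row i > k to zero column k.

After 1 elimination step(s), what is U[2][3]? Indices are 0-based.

k=0: U[0][0]=4
  eliminate (1,0): mult=2, new row 1: (0, 2, 3, 0); set L[1][0]=2
  eliminate (2,0): mult=2, new row 2: (0, 4, 2, 4); set L[2][0]=2
  eliminate (3,0): mult=2, new row 3: (0, 3, 1, 3); set L[3][0]=2

U[2][3] = 4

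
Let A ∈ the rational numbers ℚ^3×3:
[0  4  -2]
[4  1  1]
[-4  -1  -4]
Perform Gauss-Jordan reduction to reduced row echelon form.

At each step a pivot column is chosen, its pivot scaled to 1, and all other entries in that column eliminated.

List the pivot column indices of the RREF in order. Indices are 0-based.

pivot columns: 0, 1, 2

[1] R0 <-> R1
[1] R0 /= 4  ⇒  (1, 1/4, 1/4)
     R2 -= -4·R0  ⇒  (0, 0, -3)
[2] R1 /= 4  ⇒  (0, 1, -1/2)
     R0 -= 1/4·R1  ⇒  (1, 0, 3/8)
[3] R2 /= -3  ⇒  (0, 0, 1)
     R0 -= 3/8·R2  ⇒  (1, 0, 0)
     R1 -= -1/2·R2  ⇒  (0, 1, 0)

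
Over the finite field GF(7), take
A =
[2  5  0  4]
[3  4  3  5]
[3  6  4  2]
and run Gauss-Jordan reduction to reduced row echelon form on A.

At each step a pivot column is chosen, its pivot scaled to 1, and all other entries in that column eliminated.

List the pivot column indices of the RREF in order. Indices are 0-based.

pivot columns: 0, 1, 2

[1] R0 /= 2  ⇒  (1, 6, 0, 2)
     R1 -= 3·R0  ⇒  (0, 0, 3, 6)
     R2 -= 3·R0  ⇒  (0, 2, 4, 3)
[2] R1 <-> R2
[2] R1 /= 2  ⇒  (0, 1, 2, 5)
     R0 -= 6·R1  ⇒  (1, 0, 2, 0)
[3] R2 /= 3  ⇒  (0, 0, 1, 2)
     R0 -= 2·R2  ⇒  (1, 0, 0, 3)
     R1 -= 2·R2  ⇒  (0, 1, 0, 1)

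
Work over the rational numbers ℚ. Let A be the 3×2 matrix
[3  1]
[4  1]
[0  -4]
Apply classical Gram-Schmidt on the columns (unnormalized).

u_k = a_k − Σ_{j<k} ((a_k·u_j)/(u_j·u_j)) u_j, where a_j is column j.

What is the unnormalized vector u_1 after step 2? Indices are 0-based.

u_1 = (4/25, -3/25, -4)

Step 1: u_0 = a_0 = (3, 4, 0).
Step 2: u_1 = a_1 − (7/25)·u_0 = (4/25, -3/25, -4).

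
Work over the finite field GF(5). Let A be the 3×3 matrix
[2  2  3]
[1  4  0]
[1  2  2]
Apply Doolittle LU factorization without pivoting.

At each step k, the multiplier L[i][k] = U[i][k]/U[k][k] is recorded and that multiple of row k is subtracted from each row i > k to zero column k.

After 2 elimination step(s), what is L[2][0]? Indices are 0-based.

L[2][0] = 3

[col 0] pivot 2
  R1 -= 3*R0 → (0, 3, 1)  (L[1][0] := 3)
  R2 -= 3*R0 → (0, 1, 3)  (L[2][0] := 3)
[col 1] pivot 3
  R2 -= 2*R1 → (0, 0, 1)  (L[2][1] := 2)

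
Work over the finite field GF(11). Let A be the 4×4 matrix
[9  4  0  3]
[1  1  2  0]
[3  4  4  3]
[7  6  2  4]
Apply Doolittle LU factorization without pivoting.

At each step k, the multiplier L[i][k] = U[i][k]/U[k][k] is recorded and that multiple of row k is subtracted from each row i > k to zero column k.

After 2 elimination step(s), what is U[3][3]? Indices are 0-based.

U[3][3] = 10

[col 0] pivot 9
  R1 -= 5*R0 → (0, 3, 2, 7)  (L[1][0] := 5)
  R2 -= 4*R0 → (0, 10, 4, 2)  (L[2][0] := 4)
  R3 -= 2*R0 → (0, 9, 2, 9)  (L[3][0] := 2)
[col 1] pivot 3
  R2 -= 7*R1 → (0, 0, 1, 8)  (L[2][1] := 7)
  R3 -= 3*R1 → (0, 0, 7, 10)  (L[3][1] := 3)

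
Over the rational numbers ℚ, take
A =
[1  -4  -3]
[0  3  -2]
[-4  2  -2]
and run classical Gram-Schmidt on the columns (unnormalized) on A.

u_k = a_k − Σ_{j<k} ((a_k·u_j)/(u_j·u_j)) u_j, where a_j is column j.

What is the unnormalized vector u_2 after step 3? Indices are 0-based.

Step 1: u_0 = a_0 = (1, 0, -4).
Step 2: u_1 = a_1 − (-12/17)·u_0 = (-56/17, 3, -14/17).
Step 3: u_2 = a_2 − (5/17)·u_0 − (94/349)·u_1 = (-840/349, -980/349, -210/349).

u_2 = (-840/349, -980/349, -210/349)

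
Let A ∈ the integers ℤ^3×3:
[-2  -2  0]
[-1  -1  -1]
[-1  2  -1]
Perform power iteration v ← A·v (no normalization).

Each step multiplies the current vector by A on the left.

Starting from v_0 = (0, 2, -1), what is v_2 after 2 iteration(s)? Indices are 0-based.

v_0 = (0, 2, -1).
v_1 = A·v_0 = (-4, -1, 5).
v_2 = A·v_1 = (10, 0, -3).

v_2 = (10, 0, -3)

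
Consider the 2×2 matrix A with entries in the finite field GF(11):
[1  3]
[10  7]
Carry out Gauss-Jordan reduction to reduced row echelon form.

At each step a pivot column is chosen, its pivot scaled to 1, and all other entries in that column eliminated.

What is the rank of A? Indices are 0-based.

rank = 2

step 1: normalize row 0 (÷1) = (1, 3)
  row 1: subtract 10×row0 = (0, 10)
step 2: normalize row 1 (÷10) = (0, 1)
  row 0: subtract 3×row1 = (1, 0)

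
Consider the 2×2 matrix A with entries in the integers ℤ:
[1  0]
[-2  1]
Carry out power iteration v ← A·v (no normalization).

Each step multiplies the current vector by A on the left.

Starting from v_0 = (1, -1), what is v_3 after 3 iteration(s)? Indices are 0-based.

v_0 = (1, -1).
v_1 = A·v_0 = (1, -3).
v_2 = A·v_1 = (1, -5).
v_3 = A·v_2 = (1, -7).

v_3 = (1, -7)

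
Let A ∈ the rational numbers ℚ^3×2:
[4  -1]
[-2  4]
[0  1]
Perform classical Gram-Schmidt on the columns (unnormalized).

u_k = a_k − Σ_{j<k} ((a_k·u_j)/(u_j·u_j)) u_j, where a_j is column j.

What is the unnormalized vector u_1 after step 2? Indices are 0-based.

u_1 = (7/5, 14/5, 1)

Step 1: u_0 = a_0 = (4, -2, 0).
Step 2: u_1 = a_1 − (-3/5)·u_0 = (7/5, 14/5, 1).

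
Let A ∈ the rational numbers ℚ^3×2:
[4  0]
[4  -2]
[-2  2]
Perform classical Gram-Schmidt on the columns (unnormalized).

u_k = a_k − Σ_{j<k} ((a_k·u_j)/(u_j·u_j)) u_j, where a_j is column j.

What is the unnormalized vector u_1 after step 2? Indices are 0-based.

Step 1: u_0 = a_0 = (4, 4, -2).
Step 2: u_1 = a_1 − (-1/3)·u_0 = (4/3, -2/3, 4/3).

u_1 = (4/3, -2/3, 4/3)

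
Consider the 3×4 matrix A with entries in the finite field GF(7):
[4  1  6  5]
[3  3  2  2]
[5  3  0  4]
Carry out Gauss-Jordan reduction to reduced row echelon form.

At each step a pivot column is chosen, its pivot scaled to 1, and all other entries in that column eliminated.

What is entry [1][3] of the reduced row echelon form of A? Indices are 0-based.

M[1][3] = 5

pivot(0,0)=4: scale R0 → (1, 2, 5, 3)
  clear (1,0): R1 −= (3)R0 → (0, 4, 1, 0)
  clear (2,0): R2 −= (5)R0 → (0, 0, 3, 3)
pivot(1,1)=4: scale R1 → (0, 1, 2, 0)
  clear (0,1): R0 −= (2)R1 → (1, 0, 1, 3)
pivot(2,2)=3: scale R2 → (0, 0, 1, 1)
  clear (0,2): R0 −= (1)R2 → (1, 0, 0, 2)
  clear (1,2): R1 −= (2)R2 → (0, 1, 0, 5)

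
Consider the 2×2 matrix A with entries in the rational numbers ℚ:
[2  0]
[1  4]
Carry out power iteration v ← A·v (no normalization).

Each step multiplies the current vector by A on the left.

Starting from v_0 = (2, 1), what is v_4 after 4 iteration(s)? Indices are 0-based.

v_4 = (32, 496)

v_0 = (2, 1).
v_1 = A·v_0 = (4, 6).
v_2 = A·v_1 = (8, 28).
v_3 = A·v_2 = (16, 120).
v_4 = A·v_3 = (32, 496).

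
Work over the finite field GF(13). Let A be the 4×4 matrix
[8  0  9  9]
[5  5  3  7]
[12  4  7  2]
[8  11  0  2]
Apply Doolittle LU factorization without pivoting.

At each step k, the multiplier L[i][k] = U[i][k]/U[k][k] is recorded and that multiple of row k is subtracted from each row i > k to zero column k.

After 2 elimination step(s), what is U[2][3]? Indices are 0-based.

Step 1: pivot at (0,0) is 8.
  row1 ← row1 − (12)·row0  ⇒  L[1][0]=12, U row1=(0, 5, 12, 3)
  row2 ← row2 − (8)·row0  ⇒  L[2][0]=8, U row2=(0, 4, 0, 8)
  row3 ← row3 − (1)·row0  ⇒  L[3][0]=1, U row3=(0, 11, 4, 6)
Step 2: pivot at (1,1) is 5.
  row2 ← row2 − (6)·row1  ⇒  L[2][1]=6, U row2=(0, 0, 6, 3)
  row3 ← row3 − (10)·row1  ⇒  L[3][1]=10, U row3=(0, 0, 1, 2)

U[2][3] = 3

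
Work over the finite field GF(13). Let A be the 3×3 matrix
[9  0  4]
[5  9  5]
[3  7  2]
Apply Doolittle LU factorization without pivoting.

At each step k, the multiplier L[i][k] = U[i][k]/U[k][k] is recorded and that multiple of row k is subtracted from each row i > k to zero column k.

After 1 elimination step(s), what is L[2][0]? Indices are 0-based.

k=0: U[0][0]=9
  eliminate (1,0): mult=2, new row 1: (0, 9, 10); set L[1][0]=2
  eliminate (2,0): mult=9, new row 2: (0, 7, 5); set L[2][0]=9

L[2][0] = 9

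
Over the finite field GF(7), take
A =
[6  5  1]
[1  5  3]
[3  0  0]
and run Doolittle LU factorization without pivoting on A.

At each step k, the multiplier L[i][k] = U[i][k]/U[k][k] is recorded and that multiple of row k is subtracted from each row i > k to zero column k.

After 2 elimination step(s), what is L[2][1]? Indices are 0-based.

[col 0] pivot 6
  R1 -= 6*R0 → (0, 3, 4)  (L[1][0] := 6)
  R2 -= 4*R0 → (0, 1, 3)  (L[2][0] := 4)
[col 1] pivot 3
  R2 -= 5*R1 → (0, 0, 4)  (L[2][1] := 5)

L[2][1] = 5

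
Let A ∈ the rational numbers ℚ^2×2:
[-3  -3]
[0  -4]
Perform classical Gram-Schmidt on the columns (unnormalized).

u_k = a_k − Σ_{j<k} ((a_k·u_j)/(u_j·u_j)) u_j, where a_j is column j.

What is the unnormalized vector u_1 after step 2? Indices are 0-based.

u_1 = (0, -4)

Step 1: u_0 = a_0 = (-3, 0).
Step 2: u_1 = a_1 − (1)·u_0 = (0, -4).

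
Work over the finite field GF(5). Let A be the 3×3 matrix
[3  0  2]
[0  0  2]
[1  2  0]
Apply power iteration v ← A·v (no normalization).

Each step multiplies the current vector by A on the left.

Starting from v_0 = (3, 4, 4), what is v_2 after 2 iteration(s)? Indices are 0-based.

v_0 = (3, 4, 4).
v_1 = A·v_0 = (2, 3, 1).
v_2 = A·v_1 = (3, 2, 3).

v_2 = (3, 2, 3)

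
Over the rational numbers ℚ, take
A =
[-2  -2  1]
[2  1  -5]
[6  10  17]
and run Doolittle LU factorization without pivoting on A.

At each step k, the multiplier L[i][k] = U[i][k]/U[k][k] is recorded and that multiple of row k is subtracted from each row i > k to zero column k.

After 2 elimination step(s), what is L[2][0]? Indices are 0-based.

L[2][0] = -3

k=0: U[0][0]=-2
  eliminate (1,0): mult=-1, new row 1: (0, -1, -4); set L[1][0]=-1
  eliminate (2,0): mult=-3, new row 2: (0, 4, 20); set L[2][0]=-3
k=1: U[1][1]=-1
  eliminate (2,1): mult=-4, new row 2: (0, 0, 4); set L[2][1]=-4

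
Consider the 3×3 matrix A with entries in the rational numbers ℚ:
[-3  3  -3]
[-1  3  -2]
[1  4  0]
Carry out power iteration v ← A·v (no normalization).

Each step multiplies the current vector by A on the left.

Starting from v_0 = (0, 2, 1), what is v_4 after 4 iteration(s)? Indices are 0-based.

v_0 = (0, 2, 1).
v_1 = A·v_0 = (3, 4, 8).
v_2 = A·v_1 = (-21, -7, 19).
v_3 = A·v_2 = (-15, -38, -49).
v_4 = A·v_3 = (78, -1, -167).

v_4 = (78, -1, -167)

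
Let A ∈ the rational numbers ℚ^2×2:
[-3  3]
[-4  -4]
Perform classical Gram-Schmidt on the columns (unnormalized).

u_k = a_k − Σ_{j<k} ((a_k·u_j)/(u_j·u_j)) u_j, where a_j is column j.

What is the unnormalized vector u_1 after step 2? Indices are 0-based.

Step 1: u_0 = a_0 = (-3, -4).
Step 2: u_1 = a_1 − (7/25)·u_0 = (96/25, -72/25).

u_1 = (96/25, -72/25)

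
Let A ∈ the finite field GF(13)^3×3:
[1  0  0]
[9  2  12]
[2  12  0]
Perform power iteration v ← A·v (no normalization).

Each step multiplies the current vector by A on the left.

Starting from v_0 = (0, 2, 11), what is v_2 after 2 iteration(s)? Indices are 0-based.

v_2 = (0, 1, 7)

v_0 = (0, 2, 11).
v_1 = A·v_0 = (0, 6, 11).
v_2 = A·v_1 = (0, 1, 7).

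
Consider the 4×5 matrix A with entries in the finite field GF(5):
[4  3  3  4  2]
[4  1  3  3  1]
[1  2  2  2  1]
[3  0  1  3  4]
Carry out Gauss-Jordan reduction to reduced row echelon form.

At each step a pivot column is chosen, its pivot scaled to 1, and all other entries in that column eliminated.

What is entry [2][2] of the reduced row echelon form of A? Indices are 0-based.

step 1: normalize row 0 (÷4) = (1, 2, 2, 1, 3)
  row 1: subtract 4×row0 = (0, 3, 0, 4, 4)
  row 2: subtract 1×row0 = (0, 0, 0, 1, 3)
  row 3: subtract 3×row0 = (0, 4, 0, 0, 0)
step 2: normalize row 1 (÷3) = (0, 1, 0, 3, 3)
  row 0: subtract 2×row1 = (1, 0, 2, 0, 2)
  row 3: subtract 4×row1 = (0, 0, 0, 3, 3)
skip col 2 (zero from row 2)
step 3: normalize row 2 (÷1) = (0, 0, 0, 1, 3)
  row 1: subtract 3×row2 = (0, 1, 0, 0, 4)
  row 3: subtract 3×row2 = (0, 0, 0, 0, 4)
step 4: normalize row 3 (÷4) = (0, 0, 0, 0, 1)
  row 0: subtract 2×row3 = (1, 0, 2, 0, 0)
  row 1: subtract 4×row3 = (0, 1, 0, 0, 0)
  row 2: subtract 3×row3 = (0, 0, 0, 1, 0)

M[2][2] = 0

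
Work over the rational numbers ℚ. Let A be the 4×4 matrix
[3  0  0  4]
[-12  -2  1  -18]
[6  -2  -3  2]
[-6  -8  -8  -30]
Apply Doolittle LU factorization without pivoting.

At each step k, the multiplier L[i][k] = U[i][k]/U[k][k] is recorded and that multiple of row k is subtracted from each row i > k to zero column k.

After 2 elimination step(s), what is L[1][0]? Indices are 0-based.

k=0: U[0][0]=3
  eliminate (1,0): mult=-4, new row 1: (0, -2, 1, -2); set L[1][0]=-4
  eliminate (2,0): mult=2, new row 2: (0, -2, -3, -6); set L[2][0]=2
  eliminate (3,0): mult=-2, new row 3: (0, -8, -8, -22); set L[3][0]=-2
k=1: U[1][1]=-2
  eliminate (2,1): mult=1, new row 2: (0, 0, -4, -4); set L[2][1]=1
  eliminate (3,1): mult=4, new row 3: (0, 0, -12, -14); set L[3][1]=4

L[1][0] = -4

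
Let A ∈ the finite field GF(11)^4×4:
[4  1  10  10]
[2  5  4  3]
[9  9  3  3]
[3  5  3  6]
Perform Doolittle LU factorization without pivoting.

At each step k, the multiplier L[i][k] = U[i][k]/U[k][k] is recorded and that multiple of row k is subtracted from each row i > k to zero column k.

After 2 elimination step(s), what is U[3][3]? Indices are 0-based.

[col 0] pivot 4
  R1 -= 6*R0 → (0, 10, 10, 9)  (L[1][0] := 6)
  R2 -= 5*R0 → (0, 4, 8, 8)  (L[2][0] := 5)
  R3 -= 9*R0 → (0, 7, 1, 4)  (L[3][0] := 9)
[col 1] pivot 10
  R2 -= 7*R1 → (0, 0, 4, 0)  (L[2][1] := 7)
  R3 -= 4*R1 → (0, 0, 5, 1)  (L[3][1] := 4)

U[3][3] = 1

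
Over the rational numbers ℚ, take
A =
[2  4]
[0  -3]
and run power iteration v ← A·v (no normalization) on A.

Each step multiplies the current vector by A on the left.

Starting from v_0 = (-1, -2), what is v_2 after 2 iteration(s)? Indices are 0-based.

v_2 = (4, -18)

v_0 = (-1, -2).
v_1 = A·v_0 = (-10, 6).
v_2 = A·v_1 = (4, -18).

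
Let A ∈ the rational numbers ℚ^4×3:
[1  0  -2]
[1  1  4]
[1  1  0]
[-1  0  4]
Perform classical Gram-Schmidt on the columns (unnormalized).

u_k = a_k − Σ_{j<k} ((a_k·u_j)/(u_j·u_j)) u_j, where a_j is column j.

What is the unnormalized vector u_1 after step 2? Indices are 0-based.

Step 1: u_0 = a_0 = (1, 1, 1, -1).
Step 2: u_1 = a_1 − (1/2)·u_0 = (-1/2, 1/2, 1/2, 1/2).

u_1 = (-1/2, 1/2, 1/2, 1/2)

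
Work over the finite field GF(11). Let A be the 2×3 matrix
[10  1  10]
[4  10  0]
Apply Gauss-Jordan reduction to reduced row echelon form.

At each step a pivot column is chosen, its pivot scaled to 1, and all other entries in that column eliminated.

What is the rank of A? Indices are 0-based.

step 1: normalize row 0 (÷10) = (1, 10, 1)
  row 1: subtract 4×row0 = (0, 3, 7)
step 2: normalize row 1 (÷3) = (0, 1, 6)
  row 0: subtract 10×row1 = (1, 0, 7)

rank = 2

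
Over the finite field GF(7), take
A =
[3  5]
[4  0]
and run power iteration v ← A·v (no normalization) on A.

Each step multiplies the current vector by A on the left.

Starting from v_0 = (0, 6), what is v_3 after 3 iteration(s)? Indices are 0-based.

v_0 = (0, 6).
v_1 = A·v_0 = (2, 0).
v_2 = A·v_1 = (6, 1).
v_3 = A·v_2 = (2, 3).

v_3 = (2, 3)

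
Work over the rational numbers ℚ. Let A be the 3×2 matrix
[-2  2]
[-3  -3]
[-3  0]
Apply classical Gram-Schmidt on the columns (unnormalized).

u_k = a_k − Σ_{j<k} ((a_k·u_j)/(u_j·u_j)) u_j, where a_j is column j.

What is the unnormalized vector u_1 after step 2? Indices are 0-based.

u_1 = (27/11, -51/22, 15/22)

Step 1: u_0 = a_0 = (-2, -3, -3).
Step 2: u_1 = a_1 − (5/22)·u_0 = (27/11, -51/22, 15/22).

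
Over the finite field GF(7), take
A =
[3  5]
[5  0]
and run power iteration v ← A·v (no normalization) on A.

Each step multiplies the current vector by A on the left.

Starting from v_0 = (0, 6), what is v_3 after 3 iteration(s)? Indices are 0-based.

v_0 = (0, 6).
v_1 = A·v_0 = (2, 0).
v_2 = A·v_1 = (6, 3).
v_3 = A·v_2 = (5, 2).

v_3 = (5, 2)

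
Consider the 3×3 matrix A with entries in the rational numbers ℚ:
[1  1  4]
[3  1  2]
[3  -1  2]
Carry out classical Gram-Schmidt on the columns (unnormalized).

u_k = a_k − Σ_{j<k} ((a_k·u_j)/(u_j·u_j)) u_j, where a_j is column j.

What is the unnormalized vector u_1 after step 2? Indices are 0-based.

u_1 = (18/19, 16/19, -22/19)

Step 1: u_0 = a_0 = (1, 3, 3).
Step 2: u_1 = a_1 − (1/19)·u_0 = (18/19, 16/19, -22/19).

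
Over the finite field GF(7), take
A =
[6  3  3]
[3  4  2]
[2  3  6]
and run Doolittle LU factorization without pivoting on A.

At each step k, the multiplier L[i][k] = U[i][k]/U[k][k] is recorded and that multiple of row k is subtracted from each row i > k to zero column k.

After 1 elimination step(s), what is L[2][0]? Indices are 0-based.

[col 0] pivot 6
  R1 -= 4*R0 → (0, 6, 4)  (L[1][0] := 4)
  R2 -= 5*R0 → (0, 2, 5)  (L[2][0] := 5)

L[2][0] = 5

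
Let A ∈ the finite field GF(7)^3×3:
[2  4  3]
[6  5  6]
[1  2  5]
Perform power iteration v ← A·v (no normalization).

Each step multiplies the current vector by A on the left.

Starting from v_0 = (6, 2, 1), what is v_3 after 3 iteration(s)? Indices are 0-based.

v_3 = (6, 0, 3)

v_0 = (6, 2, 1).
v_1 = A·v_0 = (2, 3, 1).
v_2 = A·v_1 = (5, 5, 6).
v_3 = A·v_2 = (6, 0, 3).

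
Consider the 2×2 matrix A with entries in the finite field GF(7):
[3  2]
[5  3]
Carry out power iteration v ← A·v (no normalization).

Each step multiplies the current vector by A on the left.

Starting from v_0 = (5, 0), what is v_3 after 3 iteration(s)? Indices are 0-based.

v_0 = (5, 0).
v_1 = A·v_0 = (1, 4).
v_2 = A·v_1 = (4, 3).
v_3 = A·v_2 = (4, 1).

v_3 = (4, 1)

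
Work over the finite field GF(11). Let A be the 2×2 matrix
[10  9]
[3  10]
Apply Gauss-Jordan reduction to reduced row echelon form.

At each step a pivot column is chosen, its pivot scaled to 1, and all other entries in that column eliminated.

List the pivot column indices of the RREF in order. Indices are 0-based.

step 1: normalize row 0 (÷10) = (1, 2)
  row 1: subtract 3×row0 = (0, 4)
step 2: normalize row 1 (÷4) = (0, 1)
  row 0: subtract 2×row1 = (1, 0)

pivot columns: 0, 1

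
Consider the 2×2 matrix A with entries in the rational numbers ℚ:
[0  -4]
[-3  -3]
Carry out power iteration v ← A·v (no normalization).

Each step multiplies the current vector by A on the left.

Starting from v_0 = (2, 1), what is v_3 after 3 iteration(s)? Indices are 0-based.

v_3 = (-156, -225)

v_0 = (2, 1).
v_1 = A·v_0 = (-4, -9).
v_2 = A·v_1 = (36, 39).
v_3 = A·v_2 = (-156, -225).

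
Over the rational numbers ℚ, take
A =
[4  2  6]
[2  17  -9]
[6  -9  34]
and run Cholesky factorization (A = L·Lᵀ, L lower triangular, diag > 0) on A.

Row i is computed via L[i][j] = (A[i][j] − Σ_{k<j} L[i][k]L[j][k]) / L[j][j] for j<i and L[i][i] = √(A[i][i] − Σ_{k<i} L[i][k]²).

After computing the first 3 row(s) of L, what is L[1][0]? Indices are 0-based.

L[1][0] = 1

Step 1: L[0][0] = √(4) = 2.
  L[1][0] = (2) / L[0][0] = 1.
Step 2: L[1][1] = √(16) = 4.
  L[2][0] = (6) / L[0][0] = 3.
  L[2][1] = (-12) / L[1][1] = -3.
Step 3: L[2][2] = √(16) = 4.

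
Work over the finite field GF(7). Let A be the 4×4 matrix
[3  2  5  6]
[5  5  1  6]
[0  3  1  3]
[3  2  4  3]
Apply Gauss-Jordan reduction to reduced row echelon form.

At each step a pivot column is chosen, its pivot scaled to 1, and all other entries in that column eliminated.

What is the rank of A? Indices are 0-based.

rank = 4

[1] R0 /= 3  ⇒  (1, 3, 4, 2)
     R1 -= 5·R0  ⇒  (0, 4, 2, 3)
     R3 -= 3·R0  ⇒  (0, 0, 6, 4)
[2] R1 /= 4  ⇒  (0, 1, 4, 6)
     R0 -= 3·R1  ⇒  (1, 0, 6, 5)
     R2 -= 3·R1  ⇒  (0, 0, 3, 6)
[3] R2 /= 3  ⇒  (0, 0, 1, 2)
     R0 -= 6·R2  ⇒  (1, 0, 0, 0)
     R1 -= 4·R2  ⇒  (0, 1, 0, 5)
     R3 -= 6·R2  ⇒  (0, 0, 0, 6)
[4] R3 /= 6  ⇒  (0, 0, 0, 1)
     R1 -= 5·R3  ⇒  (0, 1, 0, 0)
     R2 -= 2·R3  ⇒  (0, 0, 1, 0)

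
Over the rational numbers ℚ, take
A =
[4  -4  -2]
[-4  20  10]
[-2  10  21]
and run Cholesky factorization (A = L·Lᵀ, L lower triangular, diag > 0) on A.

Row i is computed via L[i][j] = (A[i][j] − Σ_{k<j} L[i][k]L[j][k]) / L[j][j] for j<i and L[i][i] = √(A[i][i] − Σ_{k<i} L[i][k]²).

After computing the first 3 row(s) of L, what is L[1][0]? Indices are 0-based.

L[1][0] = -2

Step 1: L[0][0] = √(4) = 2.
  L[1][0] = (-4) / L[0][0] = -2.
Step 2: L[1][1] = √(16) = 4.
  L[2][0] = (-2) / L[0][0] = -1.
  L[2][1] = (8) / L[1][1] = 2.
Step 3: L[2][2] = √(16) = 4.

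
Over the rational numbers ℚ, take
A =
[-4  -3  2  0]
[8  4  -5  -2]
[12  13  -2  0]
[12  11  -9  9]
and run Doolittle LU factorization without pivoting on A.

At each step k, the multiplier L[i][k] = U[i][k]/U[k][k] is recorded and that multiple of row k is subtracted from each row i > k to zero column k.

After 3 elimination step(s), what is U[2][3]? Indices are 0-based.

U[2][3] = -4

k=0: U[0][0]=-4
  eliminate (1,0): mult=-2, new row 1: (0, -2, -1, -2); set L[1][0]=-2
  eliminate (2,0): mult=-3, new row 2: (0, 4, 4, 0); set L[2][0]=-3
  eliminate (3,0): mult=-3, new row 3: (0, 2, -3, 9); set L[3][0]=-3
k=1: U[1][1]=-2
  eliminate (2,1): mult=-2, new row 2: (0, 0, 2, -4); set L[2][1]=-2
  eliminate (3,1): mult=-1, new row 3: (0, 0, -4, 7); set L[3][1]=-1
k=2: U[2][2]=2
  eliminate (3,2): mult=-2, new row 3: (0, 0, 0, -1); set L[3][2]=-2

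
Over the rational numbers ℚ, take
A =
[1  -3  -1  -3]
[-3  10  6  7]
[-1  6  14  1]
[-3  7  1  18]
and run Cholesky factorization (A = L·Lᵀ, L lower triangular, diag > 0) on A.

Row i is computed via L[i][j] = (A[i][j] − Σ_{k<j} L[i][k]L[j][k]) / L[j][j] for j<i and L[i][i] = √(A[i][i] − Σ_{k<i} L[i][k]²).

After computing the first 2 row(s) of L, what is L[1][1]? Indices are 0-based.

Step 1: L[0][0] = √(1) = 1.
  L[1][0] = (-3) / L[0][0] = -3.
Step 2: L[1][1] = √(1) = 1.

L[1][1] = 1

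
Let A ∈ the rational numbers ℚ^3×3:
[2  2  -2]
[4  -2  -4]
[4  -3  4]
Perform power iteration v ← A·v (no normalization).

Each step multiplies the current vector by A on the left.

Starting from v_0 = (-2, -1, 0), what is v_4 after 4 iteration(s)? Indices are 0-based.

v_4 = (512, 832, -672)

v_0 = (-2, -1, 0).
v_1 = A·v_0 = (-6, -6, -5).
v_2 = A·v_1 = (-14, 8, -26).
v_3 = A·v_2 = (40, 32, -184).
v_4 = A·v_3 = (512, 832, -672).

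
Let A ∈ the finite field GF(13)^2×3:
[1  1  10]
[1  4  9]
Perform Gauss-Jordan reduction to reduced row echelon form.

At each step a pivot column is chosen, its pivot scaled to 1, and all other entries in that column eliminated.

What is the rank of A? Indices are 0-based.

pivot(0,0)=1: scale R0 → (1, 1, 10)
  clear (1,0): R1 −= (1)R0 → (0, 3, 12)
pivot(1,1)=3: scale R1 → (0, 1, 4)
  clear (0,1): R0 −= (1)R1 → (1, 0, 6)

rank = 2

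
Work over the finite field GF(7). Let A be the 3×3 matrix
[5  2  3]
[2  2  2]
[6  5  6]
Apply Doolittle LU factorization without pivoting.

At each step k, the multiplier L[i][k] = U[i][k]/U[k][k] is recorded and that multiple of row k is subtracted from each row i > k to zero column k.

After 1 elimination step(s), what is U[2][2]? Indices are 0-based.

k=0: U[0][0]=5
  eliminate (1,0): mult=6, new row 1: (0, 4, 5); set L[1][0]=6
  eliminate (2,0): mult=4, new row 2: (0, 4, 1); set L[2][0]=4

U[2][2] = 1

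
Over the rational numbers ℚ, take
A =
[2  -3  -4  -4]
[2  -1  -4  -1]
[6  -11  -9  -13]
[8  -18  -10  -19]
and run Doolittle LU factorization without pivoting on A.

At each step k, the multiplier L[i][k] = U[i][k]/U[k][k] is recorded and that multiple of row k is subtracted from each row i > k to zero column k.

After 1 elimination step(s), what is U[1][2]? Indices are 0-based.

U[1][2] = 0

Step 1: pivot at (0,0) is 2.
  row1 ← row1 − (1)·row0  ⇒  L[1][0]=1, U row1=(0, 2, 0, 3)
  row2 ← row2 − (3)·row0  ⇒  L[2][0]=3, U row2=(0, -2, 3, -1)
  row3 ← row3 − (4)·row0  ⇒  L[3][0]=4, U row3=(0, -6, 6, -3)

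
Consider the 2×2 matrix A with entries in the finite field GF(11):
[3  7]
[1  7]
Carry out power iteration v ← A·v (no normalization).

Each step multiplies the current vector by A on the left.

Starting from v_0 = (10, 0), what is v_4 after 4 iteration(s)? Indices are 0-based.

v_0 = (10, 0).
v_1 = A·v_0 = (8, 10).
v_2 = A·v_1 = (6, 1).
v_3 = A·v_2 = (3, 2).
v_4 = A·v_3 = (1, 6).

v_4 = (1, 6)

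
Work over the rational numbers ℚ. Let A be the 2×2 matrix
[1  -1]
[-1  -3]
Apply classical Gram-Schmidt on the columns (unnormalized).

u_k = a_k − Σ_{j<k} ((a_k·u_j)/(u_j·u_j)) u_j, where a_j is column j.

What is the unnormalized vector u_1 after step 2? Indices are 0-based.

u_1 = (-2, -2)

Step 1: u_0 = a_0 = (1, -1).
Step 2: u_1 = a_1 − (1)·u_0 = (-2, -2).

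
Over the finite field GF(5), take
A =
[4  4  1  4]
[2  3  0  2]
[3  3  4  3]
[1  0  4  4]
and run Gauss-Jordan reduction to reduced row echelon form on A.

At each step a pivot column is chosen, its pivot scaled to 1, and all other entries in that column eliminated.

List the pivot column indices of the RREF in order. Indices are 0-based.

pivot columns: 0, 1, 2, 3

step 1: normalize row 0 (÷4) = (1, 1, 4, 1)
  row 1: subtract 2×row0 = (0, 1, 2, 0)
  row 2: subtract 3×row0 = (0, 0, 2, 0)
  row 3: subtract 1×row0 = (0, 4, 0, 3)
step 2: normalize row 1 (÷1) = (0, 1, 2, 0)
  row 0: subtract 1×row1 = (1, 0, 2, 1)
  row 3: subtract 4×row1 = (0, 0, 2, 3)
step 3: normalize row 2 (÷2) = (0, 0, 1, 0)
  row 0: subtract 2×row2 = (1, 0, 0, 1)
  row 1: subtract 2×row2 = (0, 1, 0, 0)
  row 3: subtract 2×row2 = (0, 0, 0, 3)
step 4: normalize row 3 (÷3) = (0, 0, 0, 1)
  row 0: subtract 1×row3 = (1, 0, 0, 0)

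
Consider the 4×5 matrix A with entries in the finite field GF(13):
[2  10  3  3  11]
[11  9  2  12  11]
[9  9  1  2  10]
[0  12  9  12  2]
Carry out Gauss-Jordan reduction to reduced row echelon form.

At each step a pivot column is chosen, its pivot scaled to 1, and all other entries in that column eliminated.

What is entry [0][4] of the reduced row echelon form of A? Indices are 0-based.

M[0][4] = 0

step 1: normalize row 0 (÷2) = (1, 5, 8, 8, 12)
  row 1: subtract 11×row0 = (0, 6, 5, 2, 9)
  row 2: subtract 9×row0 = (0, 3, 7, 8, 6)
step 2: normalize row 1 (÷6) = (0, 1, 3, 9, 8)
  row 0: subtract 5×row1 = (1, 0, 6, 2, 11)
  row 2: subtract 3×row1 = (0, 0, 11, 7, 8)
  row 3: subtract 12×row1 = (0, 0, 12, 8, 10)
step 3: normalize row 2 (÷11) = (0, 0, 1, 3, 9)
  row 0: subtract 6×row2 = (1, 0, 0, 10, 9)
  row 1: subtract 3×row2 = (0, 1, 0, 0, 7)
  row 3: subtract 12×row2 = (0, 0, 0, 11, 6)
step 4: normalize row 3 (÷11) = (0, 0, 0, 1, 10)
  row 0: subtract 10×row3 = (1, 0, 0, 0, 0)
  row 2: subtract 3×row3 = (0, 0, 1, 0, 5)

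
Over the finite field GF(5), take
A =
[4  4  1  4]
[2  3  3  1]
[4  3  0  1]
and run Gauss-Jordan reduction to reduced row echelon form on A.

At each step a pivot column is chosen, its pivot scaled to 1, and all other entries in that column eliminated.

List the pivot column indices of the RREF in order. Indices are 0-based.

pivot columns: 0, 1, 2

step 1: normalize row 0 (÷4) = (1, 1, 4, 1)
  row 1: subtract 2×row0 = (0, 1, 0, 4)
  row 2: subtract 4×row0 = (0, 4, 4, 2)
step 2: normalize row 1 (÷1) = (0, 1, 0, 4)
  row 0: subtract 1×row1 = (1, 0, 4, 2)
  row 2: subtract 4×row1 = (0, 0, 4, 1)
step 3: normalize row 2 (÷4) = (0, 0, 1, 4)
  row 0: subtract 4×row2 = (1, 0, 0, 1)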